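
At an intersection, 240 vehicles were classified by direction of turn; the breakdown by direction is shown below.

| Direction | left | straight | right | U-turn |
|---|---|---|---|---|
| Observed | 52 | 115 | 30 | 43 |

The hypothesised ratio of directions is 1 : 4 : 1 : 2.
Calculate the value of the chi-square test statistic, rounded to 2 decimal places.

21.16

Ratio total = 8. Expected counts: 240×1/8 = 30, 240×4/8 = 120, 240×1/8 = 30, 240×2/8 = 60.
left: (52 − 30)²/30 = 484/30 = 16.133
straight: (115 − 120)²/120 = 25/120 = 0.208
right: (30 − 30)²/30 = 0/30 = 0.000
U-turn: (43 − 60)²/60 = 289/60 = 4.817
Sum = 21.16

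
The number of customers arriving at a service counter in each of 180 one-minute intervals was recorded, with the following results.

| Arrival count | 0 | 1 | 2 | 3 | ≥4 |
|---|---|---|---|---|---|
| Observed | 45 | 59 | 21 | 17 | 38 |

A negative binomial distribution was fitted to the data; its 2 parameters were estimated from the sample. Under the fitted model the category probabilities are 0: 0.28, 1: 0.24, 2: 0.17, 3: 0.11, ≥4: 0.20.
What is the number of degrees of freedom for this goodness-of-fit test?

There are k = 5 categories and 2 parameters estimated from the data, so df = 5 − 1 − 2 = 2.

2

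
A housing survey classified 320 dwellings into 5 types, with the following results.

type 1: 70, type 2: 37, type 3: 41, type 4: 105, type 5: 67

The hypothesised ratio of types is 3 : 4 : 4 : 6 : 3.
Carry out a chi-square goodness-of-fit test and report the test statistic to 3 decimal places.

38.104

Ratio total = 20. Expected counts: 320×3/20 = 48, 320×4/20 = 64, 320×4/20 = 64, 320×6/20 = 96, 320×3/20 = 48.
type 1: (70 − 48)²/48 = 484/48 = 10.0833
type 2: (37 − 64)²/64 = 729/64 = 11.3906
type 3: (41 − 64)²/64 = 529/64 = 8.2656
type 4: (105 − 96)²/96 = 81/96 = 0.8438
type 5: (67 − 48)²/48 = 361/48 = 7.5208
Sum = 38.104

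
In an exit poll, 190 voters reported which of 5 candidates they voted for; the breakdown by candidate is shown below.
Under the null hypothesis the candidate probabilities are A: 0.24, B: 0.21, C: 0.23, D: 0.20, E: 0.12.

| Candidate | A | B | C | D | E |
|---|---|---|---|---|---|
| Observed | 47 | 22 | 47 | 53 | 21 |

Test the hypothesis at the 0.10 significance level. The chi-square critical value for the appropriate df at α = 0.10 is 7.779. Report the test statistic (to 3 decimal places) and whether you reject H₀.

14.386; reject

Expected counts E_i = n·p_i: 190×0.24 = 45.6, 190×0.21 = 39.9, 190×0.23 = 43.7, 190×0.20 = 38, 190×0.12 = 22.8.
cat         O        E   (O−E)²/E
A          47     45.6     0.0430
B          22     39.9     8.0303
C          47     43.7     0.2492
D          53       38     5.9211
E          21     22.8     0.1421
Sum = 14.386
df = 4. Since 14.386 > 7.779, we reject H₀.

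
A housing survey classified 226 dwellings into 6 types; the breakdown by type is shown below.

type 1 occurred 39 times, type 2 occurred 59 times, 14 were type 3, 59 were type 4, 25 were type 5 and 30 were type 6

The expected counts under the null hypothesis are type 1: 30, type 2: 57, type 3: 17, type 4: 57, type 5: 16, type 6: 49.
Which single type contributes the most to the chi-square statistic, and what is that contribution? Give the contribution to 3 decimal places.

type 1: (39 − 30)²/30 = 81/30 = 2.7000
type 2: (59 − 57)²/57 = 4/57 = 0.0702
type 3: (14 − 17)²/17 = 9/17 = 0.5294
type 4: (59 − 57)²/57 = 4/57 = 0.0702
type 5: (25 − 16)²/16 = 81/16 = 5.0625
type 6: (30 − 49)²/49 = 361/49 = 7.3673
The largest term is for type 6: 7.367.

type 6, 7.367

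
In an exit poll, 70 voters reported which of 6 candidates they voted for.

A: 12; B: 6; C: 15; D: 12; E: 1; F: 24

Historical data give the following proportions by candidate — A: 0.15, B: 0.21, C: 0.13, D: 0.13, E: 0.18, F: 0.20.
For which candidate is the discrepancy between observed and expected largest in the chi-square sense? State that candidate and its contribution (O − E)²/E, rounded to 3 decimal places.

Expected counts E_i = n·p_i: 70×0.15 = 10.5, 70×0.21 = 14.7, 70×0.13 = 9.1, 70×0.13 = 9.1, 70×0.18 = 12.6, 70×0.20 = 14.
A: (12 − 10.5)²/10.5 = 2.25/10.5 = 0.2143
B: (6 − 14.7)²/14.7 = 75.69/14.7 = 5.1490
C: (15 − 9.1)²/9.1 = 34.81/9.1 = 3.8253
D: (12 − 9.1)²/9.1 = 8.41/9.1 = 0.9242
E: (1 − 12.6)²/12.6 = 134.56/12.6 = 10.6794
F: (24 − 14)²/14 = 100/14 = 7.1429
The largest term is for E: 10.679.

E, 10.679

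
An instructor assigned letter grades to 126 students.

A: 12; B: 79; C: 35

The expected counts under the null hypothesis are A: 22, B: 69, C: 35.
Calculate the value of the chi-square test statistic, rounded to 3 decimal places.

5.995

χ² = (12−22)²/22 + (79−69)²/69 + (35−35)²/35
   = 4.5455 + 1.4493 + 0.0000
Sum = 5.995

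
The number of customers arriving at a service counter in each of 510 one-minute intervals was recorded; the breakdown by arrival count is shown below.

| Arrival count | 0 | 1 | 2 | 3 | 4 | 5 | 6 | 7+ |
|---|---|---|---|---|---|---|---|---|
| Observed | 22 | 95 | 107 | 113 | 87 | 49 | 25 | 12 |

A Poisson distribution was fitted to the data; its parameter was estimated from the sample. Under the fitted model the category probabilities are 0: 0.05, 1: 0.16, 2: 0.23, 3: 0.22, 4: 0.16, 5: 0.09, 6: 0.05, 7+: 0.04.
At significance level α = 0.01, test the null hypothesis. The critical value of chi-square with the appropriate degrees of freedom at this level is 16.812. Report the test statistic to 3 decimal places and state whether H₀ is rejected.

Expected counts E_i = n·p_i: 510×0.05 = 25.5, 510×0.16 = 81.6, 510×0.23 = 117.3, 510×0.22 = 112.2, 510×0.16 = 81.6, 510×0.09 = 45.9, 510×0.05 = 25.5, 510×0.04 = 20.4.
0: (22 − 25.5)²/25.5 = 12.25/25.5 = 0.4804
1: (95 − 81.6)²/81.6 = 179.56/81.6 = 2.2005
2: (107 − 117.3)²/117.3 = 106.09/117.3 = 0.9044
3: (113 − 112.2)²/112.2 = 0.64/112.2 = 0.0057
4: (87 − 81.6)²/81.6 = 29.16/81.6 = 0.3574
5: (49 − 45.9)²/45.9 = 9.61/45.9 = 0.2094
6: (25 − 25.5)²/25.5 = 0.25/25.5 = 0.0098
7+: (12 − 20.4)²/20.4 = 70.56/20.4 = 3.4588
Sum = 7.626
df = 6. Since 7.626 < 16.812, we do not reject H₀.

7.626; do not reject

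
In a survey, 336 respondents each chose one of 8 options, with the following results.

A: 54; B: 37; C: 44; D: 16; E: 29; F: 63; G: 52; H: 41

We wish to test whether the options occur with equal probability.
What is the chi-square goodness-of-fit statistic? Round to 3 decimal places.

Expected count for each of the 8 categories: 336/8 = 42.
cat         O        E   (O−E)²/E
A          54       42     3.4286
B          37       42     0.5952
C          44       42     0.0952
D          16       42    16.0952
E          29       42     4.0238
F          63       42    10.5000
G          52       42     2.3810
H          41       42     0.0238
Sum = 37.143

37.143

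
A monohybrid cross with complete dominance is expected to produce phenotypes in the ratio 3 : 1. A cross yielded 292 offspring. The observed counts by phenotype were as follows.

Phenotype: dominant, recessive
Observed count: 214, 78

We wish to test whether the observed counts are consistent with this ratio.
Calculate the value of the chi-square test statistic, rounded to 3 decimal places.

Ratio total = 4. Expected counts: 292×3/4 = 219, 292×1/4 = 73.
χ² = (214−219)²/219 + (78−73)²/73
   = 0.1142 + 0.3425
Sum = 0.457

0.457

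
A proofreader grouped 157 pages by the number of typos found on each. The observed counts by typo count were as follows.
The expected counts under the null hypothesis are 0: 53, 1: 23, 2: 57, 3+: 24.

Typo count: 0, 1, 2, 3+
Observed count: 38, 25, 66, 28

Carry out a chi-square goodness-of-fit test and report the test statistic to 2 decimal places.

0: (38 − 53)²/53 = 225/53 = 4.245
1: (25 − 23)²/23 = 4/23 = 0.174
2: (66 − 57)²/57 = 81/57 = 1.421
3+: (28 − 24)²/24 = 16/24 = 0.667
Sum = 6.51

6.51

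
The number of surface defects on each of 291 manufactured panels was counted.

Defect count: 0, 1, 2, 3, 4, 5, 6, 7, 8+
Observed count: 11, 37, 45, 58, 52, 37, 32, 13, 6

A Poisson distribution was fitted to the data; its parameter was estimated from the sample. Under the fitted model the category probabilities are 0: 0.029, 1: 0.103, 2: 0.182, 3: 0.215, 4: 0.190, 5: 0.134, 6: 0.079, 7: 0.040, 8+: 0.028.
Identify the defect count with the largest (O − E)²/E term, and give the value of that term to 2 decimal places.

6, 3.53

Expected counts E_i = n·p_i: 291×0.029 = 8.439, 291×0.103 = 29.973, 291×0.182 = 52.962, 291×0.215 = 62.565, 291×0.190 = 55.29, 291×0.134 = 38.994, 291×0.079 = 22.989, 291×0.040 = 11.64, 291×0.028 = 8.148.
cat         O        E   (O−E)²/E
0          11    8.439      0.777
1          37   29.973      1.647
2          45   52.962      1.197
3          58   62.565      0.333
4          52    55.29      0.196
5          37   38.994      0.102
6          32   22.989      3.532
7          13    11.64      0.159
8+          6    8.148      0.566
The largest term is for 6: 3.53.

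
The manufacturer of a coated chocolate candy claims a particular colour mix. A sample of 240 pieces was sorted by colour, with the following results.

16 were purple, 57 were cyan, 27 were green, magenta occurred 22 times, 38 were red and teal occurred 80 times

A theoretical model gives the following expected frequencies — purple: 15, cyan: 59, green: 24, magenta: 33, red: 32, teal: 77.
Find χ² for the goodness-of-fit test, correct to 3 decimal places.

5.418

cat          O        E   (O−E)²/E
purple      16       15     0.0667
cyan        57       59     0.0678
green       27       24     0.3750
magenta     22       33     3.6667
red         38       32     1.1250
teal        80       77     0.1169
Sum = 5.418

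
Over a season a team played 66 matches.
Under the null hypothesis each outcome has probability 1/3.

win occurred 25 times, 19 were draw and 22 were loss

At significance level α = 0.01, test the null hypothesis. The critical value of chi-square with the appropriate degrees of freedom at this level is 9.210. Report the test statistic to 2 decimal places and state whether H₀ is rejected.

0.82; do not reject

Under H₀ each category has probability 1/3, so each expected count is 66/3 = 22.
win: (25 − 22)²/22 = 9/22 = 0.409
draw: (19 − 22)²/22 = 9/22 = 0.409
loss: (22 − 22)²/22 = 0/22 = 0.000
Sum = 0.82
df = 2. Since 0.82 < 9.210, we do not reject H₀.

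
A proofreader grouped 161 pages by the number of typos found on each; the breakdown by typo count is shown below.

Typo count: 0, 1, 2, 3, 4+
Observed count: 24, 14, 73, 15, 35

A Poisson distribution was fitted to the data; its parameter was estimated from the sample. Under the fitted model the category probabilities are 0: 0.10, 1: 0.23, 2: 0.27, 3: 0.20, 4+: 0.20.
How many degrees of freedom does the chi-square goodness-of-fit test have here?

3

There are k = 5 categories and 1 parameter estimated from the data, so df = 5 − 1 − 1 = 3.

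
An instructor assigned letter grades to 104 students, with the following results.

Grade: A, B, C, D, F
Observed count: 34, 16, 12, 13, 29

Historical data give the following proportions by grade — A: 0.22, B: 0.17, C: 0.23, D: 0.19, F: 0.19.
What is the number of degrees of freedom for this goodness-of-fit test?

There are k = 5 categories and no parameters were estimated from the data, so df = 5 − 1 = 4.

4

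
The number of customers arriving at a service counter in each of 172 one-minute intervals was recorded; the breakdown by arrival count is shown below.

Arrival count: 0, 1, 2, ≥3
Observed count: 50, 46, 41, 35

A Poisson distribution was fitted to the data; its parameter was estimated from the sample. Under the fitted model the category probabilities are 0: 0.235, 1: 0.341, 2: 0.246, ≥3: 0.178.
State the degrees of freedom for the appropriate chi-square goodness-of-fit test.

There are k = 4 categories and 1 parameter estimated from the data, so df = 4 − 1 − 1 = 2.

2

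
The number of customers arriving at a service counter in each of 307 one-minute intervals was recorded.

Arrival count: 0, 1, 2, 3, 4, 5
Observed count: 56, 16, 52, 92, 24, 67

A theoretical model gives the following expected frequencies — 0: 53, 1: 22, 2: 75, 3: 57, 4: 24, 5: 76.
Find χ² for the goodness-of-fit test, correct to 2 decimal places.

χ² = (56−53)²/53 + (16−22)²/22 + (52−75)²/75 + (92−57)²/57 + (24−24)²/24 + (67−76)²/76
   = 0.170 + 1.636 + 7.053 + 21.491 + 0.000 + 1.066
Sum = 31.42

31.42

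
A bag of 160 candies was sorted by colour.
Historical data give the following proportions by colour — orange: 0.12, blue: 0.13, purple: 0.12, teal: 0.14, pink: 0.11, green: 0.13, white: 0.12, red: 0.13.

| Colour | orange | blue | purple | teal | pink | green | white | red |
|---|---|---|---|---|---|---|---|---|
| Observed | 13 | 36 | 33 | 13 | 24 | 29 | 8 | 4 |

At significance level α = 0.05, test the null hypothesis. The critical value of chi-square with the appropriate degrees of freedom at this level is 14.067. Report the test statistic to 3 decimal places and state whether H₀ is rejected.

Expected counts E_i = n·p_i: 160×0.12 = 19.2, 160×0.13 = 20.8, 160×0.12 = 19.2, 160×0.14 = 22.4, 160×0.11 = 17.6, 160×0.13 = 20.8, 160×0.12 = 19.2, 160×0.13 = 20.8.
χ² = (13−19.2)²/19.2 + (36−20.8)²/20.8 + (33−19.2)²/19.2 + (13−22.4)²/22.4 + (24−17.6)²/17.6 + (29−20.8)²/20.8 + (8−19.2)²/19.2 + (4−20.8)²/20.8
   = 2.0021 + 11.1077 + 9.9188 + 3.9446 + 2.3273 + 3.2327 + 6.5333 + 13.5692
Sum = 52.636
df = 7. Since 52.636 > 14.067, we reject H₀.

52.636; reject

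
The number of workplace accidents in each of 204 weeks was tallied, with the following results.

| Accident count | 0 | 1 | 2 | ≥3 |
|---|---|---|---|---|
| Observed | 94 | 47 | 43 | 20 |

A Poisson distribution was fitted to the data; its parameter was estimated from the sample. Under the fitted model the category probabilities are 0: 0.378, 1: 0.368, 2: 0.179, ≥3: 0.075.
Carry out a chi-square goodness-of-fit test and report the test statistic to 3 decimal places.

Expected counts E_i = n·p_i: 204×0.378 = 77.112, 204×0.368 = 75.072, 204×0.179 = 36.516, 204×0.075 = 15.3.
0: (94 − 77.112)²/77.112 = 285.204544/77.112 = 3.6986
1: (47 − 75.072)²/75.072 = 788.037184/75.072 = 10.4971
2: (43 − 36.516)²/36.516 = 42.042256/36.516 = 1.1513
≥3: (20 − 15.3)²/15.3 = 22.09/15.3 = 1.4438
Sum = 16.791

16.791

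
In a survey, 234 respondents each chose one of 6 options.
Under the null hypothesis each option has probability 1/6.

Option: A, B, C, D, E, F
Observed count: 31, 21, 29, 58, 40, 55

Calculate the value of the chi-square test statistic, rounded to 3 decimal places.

Under H₀ each category has probability 1/6, so each expected count is 234/6 = 39.
A: (31 − 39)²/39 = 64/39 = 1.6410
B: (21 − 39)²/39 = 324/39 = 8.3077
C: (29 − 39)²/39 = 100/39 = 2.5641
D: (58 − 39)²/39 = 361/39 = 9.2564
E: (40 − 39)²/39 = 1/39 = 0.0256
F: (55 − 39)²/39 = 256/39 = 6.5641
Sum = 28.359

28.359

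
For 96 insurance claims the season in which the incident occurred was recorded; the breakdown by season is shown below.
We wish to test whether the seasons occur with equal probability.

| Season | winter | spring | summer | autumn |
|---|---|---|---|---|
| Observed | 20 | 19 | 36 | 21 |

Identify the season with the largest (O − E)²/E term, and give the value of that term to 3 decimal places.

Under H₀ each category has probability 1/4, so each expected count is 96/4 = 24.
cat         O        E   (O−E)²/E
winter     20       24     0.6667
spring     19       24     1.0417
summer     36       24     6.0000
autumn     21       24     0.3750
The largest term is for summer: 6.000.

summer, 6.000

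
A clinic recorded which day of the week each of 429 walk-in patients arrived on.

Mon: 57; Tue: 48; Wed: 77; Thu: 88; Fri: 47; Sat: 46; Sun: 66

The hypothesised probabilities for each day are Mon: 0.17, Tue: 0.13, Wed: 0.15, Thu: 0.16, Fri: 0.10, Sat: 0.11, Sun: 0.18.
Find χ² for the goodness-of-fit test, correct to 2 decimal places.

Expected counts E_i = n·p_i: 429×0.17 = 72.93, 429×0.13 = 55.77, 429×0.15 = 64.35, 429×0.16 = 68.64, 429×0.10 = 42.9, 429×0.11 = 47.19, 429×0.18 = 77.22.
cat         O        E   (O−E)²/E
Mon        57    72.93      3.480
Tue        48    55.77      1.083
Wed        77    64.35      2.487
Thu        88    68.64      5.461
Fri        47     42.9      0.392
Sat        46    47.19      0.030
Sun        66    77.22      1.630
Sum = 14.56

14.56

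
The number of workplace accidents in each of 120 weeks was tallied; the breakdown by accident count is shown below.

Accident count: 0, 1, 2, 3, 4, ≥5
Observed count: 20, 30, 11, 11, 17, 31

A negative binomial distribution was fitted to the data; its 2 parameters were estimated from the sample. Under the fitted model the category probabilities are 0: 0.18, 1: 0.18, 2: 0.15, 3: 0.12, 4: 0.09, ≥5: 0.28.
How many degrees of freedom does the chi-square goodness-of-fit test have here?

3

There are k = 6 categories and 2 parameters estimated from the data, so df = 6 − 1 − 2 = 3.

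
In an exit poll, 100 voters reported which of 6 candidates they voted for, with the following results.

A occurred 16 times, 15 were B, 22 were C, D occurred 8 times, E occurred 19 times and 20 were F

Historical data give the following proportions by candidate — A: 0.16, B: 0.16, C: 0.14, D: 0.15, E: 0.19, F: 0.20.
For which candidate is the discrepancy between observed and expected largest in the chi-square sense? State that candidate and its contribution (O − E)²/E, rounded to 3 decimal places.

C, 4.571

Expected counts E_i = n·p_i: 100×0.16 = 16, 100×0.16 = 16, 100×0.14 = 14, 100×0.15 = 15, 100×0.19 = 19, 100×0.20 = 20.
cat         O        E   (O−E)²/E
A          16       16     0.0000
B          15       16     0.0625
C          22       14     4.5714
D           8       15     3.2667
E          19       19     0.0000
F          20       20     0.0000
The largest term is for C: 4.571.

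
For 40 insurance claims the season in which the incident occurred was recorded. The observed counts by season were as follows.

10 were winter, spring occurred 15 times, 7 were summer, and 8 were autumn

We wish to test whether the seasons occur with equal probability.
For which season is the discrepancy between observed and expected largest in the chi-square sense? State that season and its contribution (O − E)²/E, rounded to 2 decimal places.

Under H₀ each category has probability 1/4, so each expected count is 40/4 = 10.
cat         O        E   (O−E)²/E
winter     10       10      0.000
spring     15       10      2.500
summer      7       10      0.900
autumn      8       10      0.400
The largest term is for spring: 2.50.

spring, 2.50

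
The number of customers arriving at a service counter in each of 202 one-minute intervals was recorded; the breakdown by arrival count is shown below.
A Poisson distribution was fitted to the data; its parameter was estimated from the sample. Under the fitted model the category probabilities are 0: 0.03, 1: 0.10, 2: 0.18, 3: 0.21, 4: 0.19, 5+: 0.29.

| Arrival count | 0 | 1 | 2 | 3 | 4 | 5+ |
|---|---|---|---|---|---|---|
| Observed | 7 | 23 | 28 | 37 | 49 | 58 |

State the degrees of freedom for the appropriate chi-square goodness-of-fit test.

4

There are k = 6 categories and 1 parameter estimated from the data, so df = 6 − 1 − 1 = 4.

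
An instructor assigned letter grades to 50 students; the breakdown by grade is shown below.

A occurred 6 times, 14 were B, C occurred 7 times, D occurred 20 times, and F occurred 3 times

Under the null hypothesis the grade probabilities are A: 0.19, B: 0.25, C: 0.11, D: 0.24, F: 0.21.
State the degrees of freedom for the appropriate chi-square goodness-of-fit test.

There are k = 5 categories and no parameters were estimated from the data, so df = 5 − 1 = 4.

4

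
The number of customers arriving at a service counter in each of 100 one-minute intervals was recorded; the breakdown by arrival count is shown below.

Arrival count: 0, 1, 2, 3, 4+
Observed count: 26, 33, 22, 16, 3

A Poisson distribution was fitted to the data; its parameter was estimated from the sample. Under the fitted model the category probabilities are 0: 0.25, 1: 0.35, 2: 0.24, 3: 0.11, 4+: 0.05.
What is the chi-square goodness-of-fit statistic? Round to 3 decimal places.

3.394

Expected counts E_i = n·p_i: 100×0.25 = 25, 100×0.35 = 35, 100×0.24 = 24, 100×0.11 = 11, 100×0.05 = 5.
0: (26 − 25)²/25 = 1/25 = 0.0400
1: (33 − 35)²/35 = 4/35 = 0.1143
2: (22 − 24)²/24 = 4/24 = 0.1667
3: (16 − 11)²/11 = 25/11 = 2.2727
4+: (3 − 5)²/5 = 4/5 = 0.8000
Sum = 3.394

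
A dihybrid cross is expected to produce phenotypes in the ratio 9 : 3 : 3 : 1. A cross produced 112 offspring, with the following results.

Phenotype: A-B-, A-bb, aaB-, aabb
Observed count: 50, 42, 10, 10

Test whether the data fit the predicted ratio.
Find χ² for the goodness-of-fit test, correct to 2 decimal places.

30.73

Ratio total = 16. Expected counts: 112×9/16 = 63, 112×3/16 = 21, 112×3/16 = 21, 112×1/16 = 7.
χ² = (50−63)²/63 + (42−21)²/21 + (10−21)²/21 + (10−7)²/7
   = 2.683 + 21.000 + 5.762 + 1.286
Sum = 30.73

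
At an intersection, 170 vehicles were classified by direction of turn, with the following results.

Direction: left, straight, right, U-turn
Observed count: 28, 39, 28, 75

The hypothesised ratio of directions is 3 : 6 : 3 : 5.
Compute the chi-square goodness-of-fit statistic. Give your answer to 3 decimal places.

20.117

Ratio total = 17. Expected counts: 170×3/17 = 30, 170×6/17 = 60, 170×3/17 = 30, 170×5/17 = 50.
left: (28 − 30)²/30 = 4/30 = 0.1333
straight: (39 − 60)²/60 = 441/60 = 7.3500
right: (28 − 30)²/30 = 4/30 = 0.1333
U-turn: (75 − 50)²/50 = 625/50 = 12.5000
Sum = 20.117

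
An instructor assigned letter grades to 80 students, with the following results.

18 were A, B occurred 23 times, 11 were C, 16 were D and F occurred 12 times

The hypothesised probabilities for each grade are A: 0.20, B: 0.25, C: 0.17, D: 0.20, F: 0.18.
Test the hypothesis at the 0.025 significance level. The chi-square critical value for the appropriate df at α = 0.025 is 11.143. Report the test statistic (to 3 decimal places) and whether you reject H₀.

1.597; do not reject

Expected counts E_i = n·p_i: 80×0.20 = 16, 80×0.25 = 20, 80×0.17 = 13.6, 80×0.20 = 16, 80×0.18 = 14.4.
χ² = (18−16)²/16 + (23−20)²/20 + (11−13.6)²/13.6 + (16−16)²/16 + (12−14.4)²/14.4
   = 0.2500 + 0.4500 + 0.4971 + 0.0000 + 0.4000
Sum = 1.597
df = 4. Since 1.597 < 11.143, we do not reject H₀.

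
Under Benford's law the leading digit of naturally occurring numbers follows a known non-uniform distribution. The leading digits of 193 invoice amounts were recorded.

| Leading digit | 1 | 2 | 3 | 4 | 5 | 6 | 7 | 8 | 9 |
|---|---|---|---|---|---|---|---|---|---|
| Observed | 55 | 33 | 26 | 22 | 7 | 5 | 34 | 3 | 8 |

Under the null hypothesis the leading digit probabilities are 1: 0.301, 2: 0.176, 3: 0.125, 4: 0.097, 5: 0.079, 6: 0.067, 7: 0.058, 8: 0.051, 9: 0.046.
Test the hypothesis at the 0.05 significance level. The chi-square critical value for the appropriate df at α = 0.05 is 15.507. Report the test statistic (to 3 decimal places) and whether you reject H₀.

Expected counts E_i = n·p_i: 193×0.301 = 58.093, 193×0.176 = 33.968, 193×0.125 = 24.125, 193×0.097 = 18.721, 193×0.079 = 15.247, 193×0.067 = 12.931, 193×0.058 = 11.194, 193×0.051 = 9.843, 193×0.046 = 8.878.
χ² = (55−58.093)²/58.093 + (33−33.968)²/33.968 + (26−24.125)²/24.125 + (22−18.721)²/18.721 + (7−15.247)²/15.247 + (5−12.931)²/12.931 + (34−11.194)²/11.194 + (3−9.843)²/9.843 + (8−8.878)²/8.878
   = 0.1647 + 0.0276 + 0.1457 + 0.5743 + 4.4607 + 4.8643 + 46.4636 + 4.7574 + 0.0868
Sum = 61.545
df = 8. Since 61.545 > 15.507, we reject H₀.

61.545; reject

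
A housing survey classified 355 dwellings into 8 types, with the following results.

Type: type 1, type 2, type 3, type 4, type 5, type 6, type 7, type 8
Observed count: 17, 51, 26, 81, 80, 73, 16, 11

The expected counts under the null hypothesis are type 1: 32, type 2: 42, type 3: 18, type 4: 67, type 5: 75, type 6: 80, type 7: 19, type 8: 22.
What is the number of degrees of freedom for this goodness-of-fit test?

7

There are k = 8 categories and no parameters were estimated from the data, so df = 8 − 1 = 7.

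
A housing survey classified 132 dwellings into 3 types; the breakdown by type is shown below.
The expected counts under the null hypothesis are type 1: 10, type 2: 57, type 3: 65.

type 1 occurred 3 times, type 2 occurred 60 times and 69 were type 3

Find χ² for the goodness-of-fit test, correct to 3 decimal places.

type 1: (3 − 10)²/10 = 49/10 = 4.9000
type 2: (60 − 57)²/57 = 9/57 = 0.1579
type 3: (69 − 65)²/65 = 16/65 = 0.2462
Sum = 5.304

5.304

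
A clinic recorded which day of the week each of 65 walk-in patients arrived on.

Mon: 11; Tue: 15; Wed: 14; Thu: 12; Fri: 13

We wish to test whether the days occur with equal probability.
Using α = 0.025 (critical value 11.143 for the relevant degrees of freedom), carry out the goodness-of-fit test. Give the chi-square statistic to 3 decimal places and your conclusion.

0.769; do not reject

Expected count for each of the 5 categories: 65/5 = 13.
χ² = (11−13)²/13 + (15−13)²/13 + (14−13)²/13 + (12−13)²/13 + (13−13)²/13
   = 0.3077 + 0.3077 + 0.0769 + 0.0769 + 0.0000
Sum = 0.769
df = 4. Since 0.769 < 11.143, we do not reject H₀.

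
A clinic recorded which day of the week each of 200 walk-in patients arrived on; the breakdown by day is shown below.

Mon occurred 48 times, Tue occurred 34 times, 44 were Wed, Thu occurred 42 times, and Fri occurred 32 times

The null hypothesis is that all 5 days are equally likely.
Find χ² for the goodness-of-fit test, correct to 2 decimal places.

4.60

Expected count for each of the 5 categories: 200/5 = 40.
χ² = (48−40)²/40 + (34−40)²/40 + (44−40)²/40 + (42−40)²/40 + (32−40)²/40
   = 1.600 + 0.900 + 0.400 + 0.100 + 1.600
Sum = 4.60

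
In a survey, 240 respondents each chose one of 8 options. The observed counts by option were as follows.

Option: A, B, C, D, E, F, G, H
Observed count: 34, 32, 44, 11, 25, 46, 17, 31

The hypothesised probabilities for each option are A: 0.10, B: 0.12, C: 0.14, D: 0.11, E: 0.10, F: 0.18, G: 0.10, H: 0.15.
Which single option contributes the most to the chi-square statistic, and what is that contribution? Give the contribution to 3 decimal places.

D, 8.983

Expected counts E_i = n·p_i: 240×0.10 = 24, 240×0.12 = 28.8, 240×0.14 = 33.6, 240×0.11 = 26.4, 240×0.10 = 24, 240×0.18 = 43.2, 240×0.10 = 24, 240×0.15 = 36.
A: (34 − 24)²/24 = 100/24 = 4.1667
B: (32 − 28.8)²/28.8 = 10.24/28.8 = 0.3556
C: (44 − 33.6)²/33.6 = 108.16/33.6 = 3.2190
D: (11 − 26.4)²/26.4 = 237.16/26.4 = 8.9833
E: (25 − 24)²/24 = 1/24 = 0.0417
F: (46 − 43.2)²/43.2 = 7.84/43.2 = 0.1815
G: (17 − 24)²/24 = 49/24 = 2.0417
H: (31 − 36)²/36 = 25/36 = 0.6944
The largest term is for D: 8.983.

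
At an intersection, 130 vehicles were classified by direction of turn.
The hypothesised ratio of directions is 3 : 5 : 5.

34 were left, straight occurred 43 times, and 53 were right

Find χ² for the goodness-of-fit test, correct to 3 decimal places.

Ratio total = 13. Expected counts: 130×3/13 = 30, 130×5/13 = 50, 130×5/13 = 50.
cat           O        E   (O−E)²/E
left         34       30     0.5333
straight     43       50     0.9800
right        53       50     0.1800
Sum = 1.693

1.693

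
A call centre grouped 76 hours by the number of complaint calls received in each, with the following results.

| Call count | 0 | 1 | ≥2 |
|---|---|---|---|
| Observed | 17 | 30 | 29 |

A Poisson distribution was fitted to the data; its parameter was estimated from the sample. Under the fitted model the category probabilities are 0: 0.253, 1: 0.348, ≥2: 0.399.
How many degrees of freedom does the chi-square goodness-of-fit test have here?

There are k = 3 categories and 1 parameter estimated from the data, so df = 3 − 1 − 1 = 1.

1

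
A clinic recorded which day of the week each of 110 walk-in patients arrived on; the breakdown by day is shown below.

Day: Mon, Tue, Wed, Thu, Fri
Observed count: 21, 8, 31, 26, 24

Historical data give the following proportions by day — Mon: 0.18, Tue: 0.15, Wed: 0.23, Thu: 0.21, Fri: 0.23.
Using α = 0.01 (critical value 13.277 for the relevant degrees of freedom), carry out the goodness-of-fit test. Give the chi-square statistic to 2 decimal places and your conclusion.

6.17; do not reject

Expected counts E_i = n·p_i: 110×0.18 = 19.8, 110×0.15 = 16.5, 110×0.23 = 25.3, 110×0.21 = 23.1, 110×0.23 = 25.3.
Mon: (21 − 19.8)²/19.8 = 1.44/19.8 = 0.073
Tue: (8 − 16.5)²/16.5 = 72.25/16.5 = 4.379
Wed: (31 − 25.3)²/25.3 = 32.49/25.3 = 1.284
Thu: (26 − 23.1)²/23.1 = 8.41/23.1 = 0.364
Fri: (24 − 25.3)²/25.3 = 1.69/25.3 = 0.067
Sum = 6.17
df = 4. Since 6.17 < 13.277, we do not reject H₀.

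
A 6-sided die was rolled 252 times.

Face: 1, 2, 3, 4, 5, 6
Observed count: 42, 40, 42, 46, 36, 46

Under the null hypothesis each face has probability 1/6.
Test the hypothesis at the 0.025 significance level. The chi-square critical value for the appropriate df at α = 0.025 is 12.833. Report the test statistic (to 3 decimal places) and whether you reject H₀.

Under H₀ each category has probability 1/6, so each expected count is 252/6 = 42.
χ² = (42−42)²/42 + (40−42)²/42 + (42−42)²/42 + (46−42)²/42 + (36−42)²/42 + (46−42)²/42
   = 0.0000 + 0.0952 + 0.0000 + 0.3810 + 0.8571 + 0.3810
Sum = 1.714
df = 5. Since 1.714 < 12.833, we do not reject H₀.

1.714; do not reject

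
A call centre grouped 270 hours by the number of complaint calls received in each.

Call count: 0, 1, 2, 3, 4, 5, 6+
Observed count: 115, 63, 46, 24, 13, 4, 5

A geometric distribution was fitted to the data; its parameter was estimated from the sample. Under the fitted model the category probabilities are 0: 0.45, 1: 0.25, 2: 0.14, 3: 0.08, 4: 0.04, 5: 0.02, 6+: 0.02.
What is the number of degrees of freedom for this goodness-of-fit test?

There are k = 7 categories and 1 parameter estimated from the data, so df = 7 − 1 − 1 = 5.

5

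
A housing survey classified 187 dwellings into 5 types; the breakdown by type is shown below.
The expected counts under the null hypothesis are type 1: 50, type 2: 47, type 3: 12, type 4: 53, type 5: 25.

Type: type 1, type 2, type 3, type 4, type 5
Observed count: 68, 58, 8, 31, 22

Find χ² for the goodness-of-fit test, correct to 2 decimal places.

χ² = (68−50)²/50 + (58−47)²/47 + (8−12)²/12 + (31−53)²/53 + (22−25)²/25
   = 6.480 + 2.574 + 1.333 + 9.132 + 0.360
Sum = 19.88

19.88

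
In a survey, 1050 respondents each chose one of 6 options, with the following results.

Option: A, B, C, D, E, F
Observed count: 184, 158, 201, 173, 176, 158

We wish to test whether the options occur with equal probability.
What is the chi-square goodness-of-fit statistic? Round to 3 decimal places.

Under H₀ each category has probability 1/6, so each expected count is 1050/6 = 175.
χ² = (184−175)²/175 + (158−175)²/175 + (201−175)²/175 + (173−175)²/175 + (176−175)²/175 + (158−175)²/175
   = 0.4629 + 1.6514 + 3.8629 + 0.0229 + 0.0057 + 1.6514
Sum = 7.657

7.657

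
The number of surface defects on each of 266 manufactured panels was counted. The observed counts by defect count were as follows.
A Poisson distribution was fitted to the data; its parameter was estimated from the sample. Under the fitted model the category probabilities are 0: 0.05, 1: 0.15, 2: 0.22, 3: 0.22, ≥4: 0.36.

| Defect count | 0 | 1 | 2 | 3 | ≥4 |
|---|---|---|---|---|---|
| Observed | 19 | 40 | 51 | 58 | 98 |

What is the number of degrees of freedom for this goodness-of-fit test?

3

There are k = 5 categories and 1 parameter estimated from the data, so df = 5 − 1 − 1 = 3.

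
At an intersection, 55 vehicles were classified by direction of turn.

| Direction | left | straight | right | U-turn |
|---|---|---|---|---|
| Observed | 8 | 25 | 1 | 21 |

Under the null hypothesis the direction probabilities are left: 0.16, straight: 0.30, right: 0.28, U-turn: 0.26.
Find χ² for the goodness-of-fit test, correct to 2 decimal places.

Expected counts E_i = n·p_i: 55×0.16 = 8.8, 55×0.30 = 16.5, 55×0.28 = 15.4, 55×0.26 = 14.3.
cat           O        E   (O−E)²/E
left          8      8.8      0.073
straight     25     16.5      4.379
right         1     15.4     13.465
U-turn       21     14.3      3.139
Sum = 21.06

21.06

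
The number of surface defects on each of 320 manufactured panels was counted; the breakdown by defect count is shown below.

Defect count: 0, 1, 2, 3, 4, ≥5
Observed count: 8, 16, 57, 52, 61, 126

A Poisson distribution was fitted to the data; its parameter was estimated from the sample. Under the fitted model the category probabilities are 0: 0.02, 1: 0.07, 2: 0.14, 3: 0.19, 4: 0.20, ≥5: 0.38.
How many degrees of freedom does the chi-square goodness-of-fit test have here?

There are k = 6 categories and 1 parameter estimated from the data, so df = 6 − 1 − 1 = 4.

4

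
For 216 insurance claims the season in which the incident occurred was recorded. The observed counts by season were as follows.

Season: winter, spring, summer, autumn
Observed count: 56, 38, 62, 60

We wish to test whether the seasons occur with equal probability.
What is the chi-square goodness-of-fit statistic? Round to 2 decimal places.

Under H₀ each category has probability 1/4, so each expected count is 216/4 = 54.
cat         O        E   (O−E)²/E
winter     56       54      0.074
spring     38       54      4.741
summer     62       54      1.185
autumn     60       54      0.667
Sum = 6.67

6.67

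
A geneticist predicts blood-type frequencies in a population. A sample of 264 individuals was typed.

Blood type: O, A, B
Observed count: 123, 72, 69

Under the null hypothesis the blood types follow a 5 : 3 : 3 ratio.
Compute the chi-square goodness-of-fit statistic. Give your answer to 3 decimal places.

0.200

Ratio total = 11. Expected counts: 264×5/11 = 120, 264×3/11 = 72, 264×3/11 = 72.
cat         O        E   (O−E)²/E
O         123      120     0.0750
A          72       72     0.0000
B          69       72     0.1250
Sum = 0.200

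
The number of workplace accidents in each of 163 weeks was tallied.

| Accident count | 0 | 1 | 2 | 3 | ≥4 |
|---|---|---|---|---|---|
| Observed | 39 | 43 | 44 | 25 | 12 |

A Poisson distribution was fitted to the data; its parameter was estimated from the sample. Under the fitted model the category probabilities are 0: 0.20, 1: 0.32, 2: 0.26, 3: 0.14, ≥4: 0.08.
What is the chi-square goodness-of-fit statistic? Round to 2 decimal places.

Expected counts E_i = n·p_i: 163×0.20 = 32.6, 163×0.32 = 52.16, 163×0.26 = 42.38, 163×0.14 = 22.82, 163×0.08 = 13.04.
χ² = (39−32.6)²/32.6 + (43−52.16)²/52.16 + (44−42.38)²/42.38 + (25−22.82)²/22.82 + (12−13.04)²/13.04
   = 1.256 + 1.609 + 0.062 + 0.208 + 0.083
Sum = 3.22

3.22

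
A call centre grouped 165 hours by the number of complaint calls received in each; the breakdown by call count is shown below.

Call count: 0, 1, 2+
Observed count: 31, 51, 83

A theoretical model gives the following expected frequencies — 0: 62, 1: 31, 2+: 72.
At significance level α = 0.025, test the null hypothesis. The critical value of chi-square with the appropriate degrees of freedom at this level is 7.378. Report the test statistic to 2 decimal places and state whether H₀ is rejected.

cat         O        E   (O−E)²/E
0          31       62     15.500
1          51       31     12.903
2+         83       72      1.681
Sum = 30.08
df = 2. Since 30.08 > 7.378, we reject H₀.

30.08; reject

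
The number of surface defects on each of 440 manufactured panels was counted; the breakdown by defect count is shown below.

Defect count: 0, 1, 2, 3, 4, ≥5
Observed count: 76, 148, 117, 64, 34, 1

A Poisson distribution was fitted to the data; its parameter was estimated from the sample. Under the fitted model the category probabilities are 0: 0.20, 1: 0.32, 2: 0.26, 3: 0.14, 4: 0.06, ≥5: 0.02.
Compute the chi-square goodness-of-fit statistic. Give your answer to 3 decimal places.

11.259

Expected counts E_i = n·p_i: 440×0.20 = 88, 440×0.32 = 140.8, 440×0.26 = 114.4, 440×0.14 = 61.6, 440×0.06 = 26.4, 440×0.02 = 8.8.
0: (76 − 88)²/88 = 144/88 = 1.6364
1: (148 − 140.8)²/140.8 = 51.84/140.8 = 0.3682
2: (117 − 114.4)²/114.4 = 6.76/114.4 = 0.0591
3: (64 − 61.6)²/61.6 = 5.76/61.6 = 0.0935
4: (34 − 26.4)²/26.4 = 57.76/26.4 = 2.1879
≥5: (1 − 8.8)²/8.8 = 60.84/8.8 = 6.9136
Sum = 11.259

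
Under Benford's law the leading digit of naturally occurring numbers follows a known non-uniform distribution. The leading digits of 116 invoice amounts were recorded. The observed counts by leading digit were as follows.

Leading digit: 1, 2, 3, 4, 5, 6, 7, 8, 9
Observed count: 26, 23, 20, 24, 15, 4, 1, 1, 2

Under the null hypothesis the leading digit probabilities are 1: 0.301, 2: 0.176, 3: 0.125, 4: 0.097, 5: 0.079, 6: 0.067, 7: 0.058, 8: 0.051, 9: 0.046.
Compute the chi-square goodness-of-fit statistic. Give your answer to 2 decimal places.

35.73

Expected counts E_i = n·p_i: 116×0.301 = 34.916, 116×0.176 = 20.416, 116×0.125 = 14.5, 116×0.097 = 11.252, 116×0.079 = 9.164, 116×0.067 = 7.772, 116×0.058 = 6.728, 116×0.051 = 5.916, 116×0.046 = 5.336.
χ² = (26−34.916)²/34.916 + (23−20.416)²/20.416 + (20−14.5)²/14.5 + (24−11.252)²/11.252 + (15−9.164)²/9.164 + (4−7.772)²/7.772 + (1−6.728)²/6.728 + (1−5.916)²/5.916 + (2−5.336)²/5.336
   = 2.277 + 0.327 + 2.086 + 14.443 + 3.717 + 1.831 + 4.877 + 4.085 + 2.086
Sum = 35.73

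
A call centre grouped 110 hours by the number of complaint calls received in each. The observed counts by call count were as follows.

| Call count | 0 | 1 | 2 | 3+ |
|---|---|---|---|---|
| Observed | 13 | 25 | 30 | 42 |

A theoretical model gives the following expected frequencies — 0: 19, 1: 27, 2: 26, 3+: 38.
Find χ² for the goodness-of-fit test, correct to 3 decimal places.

3.079

0: (13 − 19)²/19 = 36/19 = 1.8947
1: (25 − 27)²/27 = 4/27 = 0.1481
2: (30 − 26)²/26 = 16/26 = 0.6154
3+: (42 − 38)²/38 = 16/38 = 0.4211
Sum = 3.079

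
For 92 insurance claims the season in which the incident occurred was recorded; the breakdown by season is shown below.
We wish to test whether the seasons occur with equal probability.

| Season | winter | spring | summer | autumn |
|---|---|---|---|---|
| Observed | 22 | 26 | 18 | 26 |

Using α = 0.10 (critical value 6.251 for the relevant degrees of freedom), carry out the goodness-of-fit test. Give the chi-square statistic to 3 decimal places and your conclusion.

Under H₀ each category has probability 1/4, so each expected count is 92/4 = 23.
cat         O        E   (O−E)²/E
winter     22       23     0.0435
spring     26       23     0.3913
summer     18       23     1.0870
autumn     26       23     0.3913
Sum = 1.913
df = 3. Since 1.913 < 6.251, we do not reject H₀.

1.913; do not reject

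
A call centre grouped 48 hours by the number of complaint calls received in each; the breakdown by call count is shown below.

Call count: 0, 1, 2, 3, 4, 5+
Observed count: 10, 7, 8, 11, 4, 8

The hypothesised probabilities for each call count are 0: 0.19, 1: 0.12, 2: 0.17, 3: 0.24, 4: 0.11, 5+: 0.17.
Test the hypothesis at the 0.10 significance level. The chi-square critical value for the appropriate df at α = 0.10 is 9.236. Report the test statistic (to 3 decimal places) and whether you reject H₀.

Expected counts E_i = n·p_i: 48×0.19 = 9.12, 48×0.12 = 5.76, 48×0.17 = 8.16, 48×0.24 = 11.52, 48×0.11 = 5.28, 48×0.17 = 8.16.
cat         O        E   (O−E)²/E
0          10     9.12     0.0849
1           7     5.76     0.2669
2           8     8.16     0.0031
3          11    11.52     0.0235
4           4     5.28     0.3103
5+          8     8.16     0.0031
Sum = 0.692
df = 5. Since 0.692 < 9.236, we do not reject H₀.

0.692; do not reject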